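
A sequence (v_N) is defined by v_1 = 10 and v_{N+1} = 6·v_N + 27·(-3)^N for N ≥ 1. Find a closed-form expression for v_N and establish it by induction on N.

Computing the first terms: v_1 = 10, v_2 = -21, v_3 = 117. This suggests v_N = (-3)^(N + 1) + 6^(N - 1).
When N = 1: the formula gives 10 = 10 = v_1.
Suppose the result is true for N = r, so v_r = (-3)^(r + 1) + 6^(r - 1).
Then v_{r+1} = 6·v_r + 27·(-3)^r = 6·((-3)^(r + 1) + 6^(r - 1)) + 27·(-3)^r = (-3)^(r + 2) + 6^r = (-3)^((r+1) + 1) + 6^((r+1) - 1),
which is the claimed formula at N = r+1.
By the principle of mathematical induction, the result holds for all N ≥ 1.

v_N = (-3)^(N + 1) + 6^(N - 1)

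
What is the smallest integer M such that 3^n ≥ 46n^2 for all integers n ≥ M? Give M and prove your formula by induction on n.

M = 8

At n = 7: 2187 < 2254, so the inequality fails and M ≥ 8. We prove 3^n ≥ 46n^2 for all n ≥ 8.
Base step (n = 8): 3^n = 6561 and 46n^2 = 2944, so 6561 ≥ 2944.
For the inductive step, assume it holds for an arbitrary k ≥ 8, so 3^k ≥ 46k^2.
Then 3^(k + 1) = 3·(3^k) ≥ 3·(46k^2).
Also, for k ≥ 8 we have 3·(46k^2) ≥ 46(k+1)^2, since 3 ≥ (1 + 1/k)^2 for all k ≥ 8.
Combining, 3^(k + 1) ≥ 46(k+1)^2.
By induction, the statement is established for all n ≥ 8.
Hence the smallest such M is 8.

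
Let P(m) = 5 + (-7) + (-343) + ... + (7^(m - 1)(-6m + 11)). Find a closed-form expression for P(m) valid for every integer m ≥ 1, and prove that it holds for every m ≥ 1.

P(m) = 7^m(-m + 2) - 2

We claim P(m) = 7^m(-m + 2) - 2 for all m ≥ 1.
Base case (m = 1): P(1) = 5, and the closed form gives 5. They agree.
Inductive step: assume the claim holds for m = i, so P(i) = 7^i(-i + 2) - 2.
Then P(i+1) = P(i) + (7^i(-6i + 5)) = (7^i(-i + 2) - 2) + (7^i(-6i + 5)).
Simplifying, P(i+1) = -7^(i + 1)i + 7^(i + 1) - 2 = 7^(i+1)(-(i+1) + 2) - 2,
which is the closed form with m = i+1.
Hence, by induction on m, the claim holds for every m ≥ 1.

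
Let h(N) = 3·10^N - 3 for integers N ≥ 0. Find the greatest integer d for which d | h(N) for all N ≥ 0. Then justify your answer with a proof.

d = 27

Computing the first values: h(0) = 0 and h(1) = 27; gcd(0, 27) = 27, so d ≤ 27.
We prove 27 | 3·10^N - 3 for all N ≥ 0 by induction on N.
Base step (N = 0): h(0) = 0 = 27·(0), so 27 | h(0).
For the inductive step, assume it holds for an arbitrary j ≥ 0, i.e. 27 | h(j). Then
h(j+1) = 3·10^(j+1) - 3 = 10·(3·10^j - 3) + 27 = 10·h(j) + 27. The first term is divisible by 27 by the inductive hypothesis, and 27 is divisible by 27. Hence 27 | h(j+1).
This completes the induction.
Therefore the largest such d is 27.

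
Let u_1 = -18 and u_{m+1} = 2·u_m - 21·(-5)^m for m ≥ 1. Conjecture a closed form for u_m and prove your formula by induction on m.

Computing the first terms: u_1 = -18, u_2 = 69, u_3 = -387. This suggests u_m = 3(-5)^m - 3·2^(m - 1).
Base case (m = 1): the formula gives -18 = -18 = u_1.
Suppose the result is true for m = i, so u_i = 3(-5)^i - 3·2^(i - 1).
Then u_{i+1} = 2·u_i - 21·(-5)^i = 2·(3(-5)^i - 3·2^(i - 1)) - 21·(-5)^i = 3(-5)^(i + 1) - 3·2^i = 3(-5)^(i+1) - 3·2^((i+1) - 1),
which is the claimed formula at m = i+1.
By the principle of mathematical induction, the result holds for all m ≥ 1.

u_m = 3(-5)^m - 3·2^(m - 1)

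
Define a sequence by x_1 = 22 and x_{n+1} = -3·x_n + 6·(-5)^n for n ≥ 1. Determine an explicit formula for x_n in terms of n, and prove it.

Computing the first terms: x_1 = 22, x_2 = -96, x_3 = 438. This suggests x_n = 7(-3)^(n - 1) - 3(-5)^n.
For the base case n = 1: the formula gives 22 = 22 = x_1.
Inductive step: suppose the statement holds for some p ≥ 1, so x_p = 7(-3)^(p - 1) - 3(-5)^p.
Then x_{p+1} = -3·x_p + 6·(-5)^p = -3·(7(-3)^(p - 1) - 3(-5)^p) + 6·(-5)^p = 7(-3)^p - 3(-5)^(p + 1) = 7(-3)^((p+1) - 1) - 3(-5)^(p+1),
which is the claimed formula at n = p+1.
By induction, the statement is established for all n ≥ 1.

x_n = 7(-3)^(n - 1) - 3(-5)^n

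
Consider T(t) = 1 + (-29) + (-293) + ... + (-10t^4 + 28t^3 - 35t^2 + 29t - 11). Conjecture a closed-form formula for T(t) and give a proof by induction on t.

We claim T(t) = -t(2t^4 - 2t^3 + t^2 - 4t + 2) for all t ≥ 1.
When t = 1: T(1) = 1, and the closed form gives 1. They agree.
Inductive step: assume the claim holds for t = k, so T(k) = k(-2k^4 + 2k^3 - k^2 + 4k - 2).
Then T(k+1) = T(k) + (-10k^4 - 12k^3 - 11k^2 + 3k + 1) = (k(-2k^4 + 2k^3 - k^2 + 4k - 2)) + (-10k^4 - 12k^3 - 11k^2 + 3k + 1).
Simplifying, T(k+1) = -(k + 1)(2k^4 + 6k^3 + 7k^2 - 1) = -(k+1)(2(k+1)^4 - 2(k+1)^3 + (k+1)^2 - 4(k+1) + 2),
which is the closed form with t = k+1.
Hence, by induction on t, the claim holds for every t ≥ 1.

T(t) = -t(2t^4 - 2t^3 + t^2 - 4t + 2)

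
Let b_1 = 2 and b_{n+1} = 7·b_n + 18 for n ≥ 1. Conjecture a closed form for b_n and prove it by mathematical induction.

Computing the first terms: b_1 = 2, b_2 = 32, b_3 = 242. This suggests b_n = 5·7^(n - 1) - 3.
Base step (n = 1): the formula gives 2 = 2 = b_1.
Inductive step: suppose the statement holds for some r ≥ 1, so b_r = 5·7^(r - 1) - 3.
Then b_{r+1} = 7·b_r + 18 = 7·(5·7^(r - 1) - 3) + 18 = 5·7^r - 3 = 5·7^((r+1) - 1) - 3,
which is the claimed formula at n = r+1.
By the principle of mathematical induction, the result holds for all n ≥ 1.

b_n = 5·7^(n - 1) - 3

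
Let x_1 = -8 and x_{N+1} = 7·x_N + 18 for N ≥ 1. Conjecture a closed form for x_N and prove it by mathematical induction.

x_N = -5·7^(N - 1) - 3

Computing the first terms: x_1 = -8, x_2 = -38, x_3 = -248. This suggests x_N = -5·7^(N - 1) - 3.
Base step (N = 1): the formula gives -8 = -8 = x_1.
Inductive step: assume the claim holds for N = p, so x_p = -5·7^(p - 1) - 3.
Then x_{p+1} = 7·x_p + 18 = 7·(-5·7^(p - 1) - 3) + 18 = -5·7^p - 3 = -5·7^((p+1) - 1) - 3,
which is the claimed formula at N = p+1.
By induction, the statement is established for all N ≥ 1.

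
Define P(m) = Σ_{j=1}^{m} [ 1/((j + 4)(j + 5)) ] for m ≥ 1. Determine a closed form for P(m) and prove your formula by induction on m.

P(m) = m/(5(m + 5))

We claim P(m) = m/(5(m + 5)) for all m ≥ 1.
For the base case m = 1: P(1) = 1/30, and the closed form gives 1/30. They agree.
Inductive step: assume the claim holds for m = j, so P(j) = j/(5(j + 5)).
Then P(j+1) = P(j) + (1/((j + 5)(j + 6))) = (j/(5(j + 5))) + (1/((j + 5)(j + 6))).
Simplifying, P(j+1) = (j + 1)/(5(j + 6)) = (j+1)/(5((j+1) + 5)),
which is the closed form with m = j+1.
By induction, the statement is established for all m ≥ 1.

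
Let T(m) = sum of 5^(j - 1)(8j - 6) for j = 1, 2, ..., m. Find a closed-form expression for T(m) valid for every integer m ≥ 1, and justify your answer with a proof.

We claim T(m) = 2·5^m(m - 1) + 2 for all m ≥ 1.
Base step (m = 1): T(1) = 2, and the closed form gives 2. They agree.
Suppose the result is true for m = j, so T(j) = 2·5^j(j - 1) + 2.
Then T(j+1) = T(j) + (5^j(8j + 2)) = (2·5^j(j - 1) + 2) + (5^j(8j + 2)).
Simplifying, T(j+1) = 10·5^j·j + 2 = 2·5^(j+1)((j+1) - 1) + 2,
which is the closed form with m = j+1.
By the principle of mathematical induction, the result holds for all m ≥ 1.

T(m) = 2·5^m(m - 1) + 2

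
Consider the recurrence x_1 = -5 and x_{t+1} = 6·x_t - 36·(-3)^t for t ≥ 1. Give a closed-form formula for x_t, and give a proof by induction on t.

Computing the first terms: x_1 = -5, x_2 = 78, x_3 = 144. This suggests x_t = 4(-3)^t + 7·6^(t - 1).
Base case (t = 1): the formula gives -5 = -5 = x_1.
Inductive step: suppose the statement holds for some i ≥ 1, so x_i = 4(-3)^i + 7·6^(i - 1).
Then x_{i+1} = 6·x_i - 36·(-3)^i = 6·(4(-3)^i + 7·6^(i - 1)) - 36·(-3)^i = 4(-3)^(i + 1) + 7·6^i = 4(-3)^(i+1) + 7·6^((i+1) - 1),
which is the claimed formula at t = i+1.
Hence, by induction on t, the claim holds for every t ≥ 1.

x_t = 4(-3)^t + 7·6^(t - 1)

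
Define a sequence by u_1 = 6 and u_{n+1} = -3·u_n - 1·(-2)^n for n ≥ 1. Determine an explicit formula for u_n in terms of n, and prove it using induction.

u_n = -(-2)^n + 4(-3)^(n - 1)

Computing the first terms: u_1 = 6, u_2 = -16, u_3 = 44. This suggests u_n = -(-2)^n + 4(-3)^(n - 1).
Base step (n = 1): the formula gives 6 = 6 = u_1.
For the inductive step, assume it holds for an arbitrary i ≥ 1, so u_i = -(-2)^i + 4(-3)^(i - 1).
Then u_{i+1} = -3·u_i - 1·(-2)^i = -3·(-(-2)^i + 4(-3)^(i - 1)) - 1·(-2)^i = -(-2)^(i + 1) + 4(-3)^i = -(-2)^(i+1) + 4(-3)^((i+1) - 1),
which is the claimed formula at n = i+1.
This completes the induction.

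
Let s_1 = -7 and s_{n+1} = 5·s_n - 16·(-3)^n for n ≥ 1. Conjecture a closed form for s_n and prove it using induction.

s_n = 2(-3)^n - 5^(n - 1)

Computing the first terms: s_1 = -7, s_2 = 13, s_3 = -79. This suggests s_n = 2(-3)^n - 5^(n - 1).
Base case (n = 1): the formula gives -7 = -7 = s_1.
Inductive step: assume the claim holds for n = p, so s_p = 2(-3)^p - 5^(p - 1).
Then s_{p+1} = 5·s_p - 16·(-3)^p = 5·(2(-3)^p - 5^(p - 1)) - 16·(-3)^p = 2(-3)^(p + 1) - 5^p = 2(-3)^(p+1) - 5^((p+1) - 1),
which is the claimed formula at n = p+1.
Hence, by induction on n, the claim holds for every n ≥ 1.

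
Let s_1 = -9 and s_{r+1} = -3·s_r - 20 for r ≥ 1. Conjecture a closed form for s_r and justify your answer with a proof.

s_r = -4(-3)^(r - 1) - 5

Computing the first terms: s_1 = -9, s_2 = 7, s_3 = -41. This suggests s_r = -4(-3)^(r - 1) - 5.
For the base case r = 1: the formula gives -9 = -9 = s_1.
For the inductive step, assume it holds for an arbitrary p ≥ 1, so s_p = -4(-3)^(p - 1) - 5.
Then s_{p+1} = -3·s_p - 20 = -3·(-4(-3)^(p - 1) - 5) - 20 = -4(-3)^p - 5 = -4(-3)^((p+1) - 1) - 5,
which is the claimed formula at r = p+1.
By induction, the statement is established for all r ≥ 1.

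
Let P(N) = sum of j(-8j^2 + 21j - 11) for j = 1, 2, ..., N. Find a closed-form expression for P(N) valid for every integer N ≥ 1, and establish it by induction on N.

P(N) = -N(N - 2)(N + 1)(2N - 1)

We claim P(N) = -N(N - 2)(N + 1)(2N - 1) for all N ≥ 1.
Base case (N = 1): P(1) = 2, and the closed form gives 2. They agree.
For the inductive step, assume it holds for an arbitrary j ≥ 1, so P(j) = j(-2j^3 + 3j^2 + 3j - 2).
Then P(j+1) = P(j) + ((j + 1)(21j - 8(j + 1)^2 + 10)) = (j(-2j^3 + 3j^2 + 3j - 2)) + ((j + 1)(21j - 8(j + 1)^2 + 10)).
Simplifying, P(j+1) = -(j - 1)(j + 1)(j + 2)(2j + 1) = -(j+1)((j+1) - 2)((j+1) + 1)(2(j+1) - 1),
which is the closed form with N = j+1.
By the principle of mathematical induction, the result holds for all N ≥ 1.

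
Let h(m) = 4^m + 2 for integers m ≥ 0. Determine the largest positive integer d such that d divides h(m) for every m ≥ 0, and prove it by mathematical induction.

d = 3

Computing the first values: h(0) = 3 and h(1) = 6; gcd(3, 6) = 3, so d ≤ 3.
We prove 3 | 4^m + 2 for all m ≥ 0 by induction on m.
When m = 0: h(0) = 3 = 3·(1), so 3 | h(0).
Suppose the result is true for m = k, i.e. 3 | h(k). Then
h(k+1) = 4^(k+1) + 2 = 4·(4^k + 2) - 6 = 4·h(k) - 6. The first term is divisible by 3 by the inductive hypothesis, and -6 is divisible by 3. Hence 3 | h(k+1).
By the principle of mathematical induction, the result holds for all m ≥ 0.
Therefore the largest such d is 3.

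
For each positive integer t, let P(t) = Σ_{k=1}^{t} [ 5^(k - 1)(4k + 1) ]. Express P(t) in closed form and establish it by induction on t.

P(t) = 5^t·t

We claim P(t) = 5^t·t for all t ≥ 1.
Base case (t = 1): P(1) = 5, and the closed form gives 5. They agree.
Suppose the result is true for t = k, so P(k) = 5^k·k.
Then P(k+1) = P(k) + (5^k(4k + 5)) = (5^k·k) + (5^k(4k + 5)).
Simplifying, P(k+1) = 5^(k + 1)(k + 1) = 5^(k+1)·(k+1),
which is the closed form with t = k+1.
Hence, by induction on t, the claim holds for every t ≥ 1.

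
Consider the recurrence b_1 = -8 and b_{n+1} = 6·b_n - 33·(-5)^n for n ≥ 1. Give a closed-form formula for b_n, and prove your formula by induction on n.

Computing the first terms: b_1 = -8, b_2 = 117, b_3 = -123. This suggests b_n = 3(-5)^n + 7·6^(n - 1).
For the base case n = 1: the formula gives -8 = -8 = b_1.
Inductive step: suppose the statement holds for some i ≥ 1, so b_i = 3(-5)^i + 7·6^(i - 1).
Then b_{i+1} = 6·b_i - 33·(-5)^i = 6·(3(-5)^i + 7·6^(i - 1)) - 33·(-5)^i = 3(-5)^(i + 1) + 7·6^i = 3(-5)^(i+1) + 7·6^((i+1) - 1),
which is the claimed formula at n = i+1.
This completes the induction.

b_n = 3(-5)^n + 7·6^(n - 1)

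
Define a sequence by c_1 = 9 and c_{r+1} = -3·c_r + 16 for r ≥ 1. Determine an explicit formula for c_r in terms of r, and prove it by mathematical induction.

Computing the first terms: c_1 = 9, c_2 = -11, c_3 = 49. This suggests c_r = 5(-3)^(r - 1) + 4.
Base case (r = 1): the formula gives 9 = 9 = c_1.
For the inductive step, assume it holds for an arbitrary k ≥ 1, so c_k = 5(-3)^(k - 1) + 4.
Then c_{k+1} = -3·c_k + 16 = -3·(5(-3)^(k - 1) + 4) + 16 = 5(-3)^k + 4 = 5(-3)^((k+1) - 1) + 4,
which is the claimed formula at r = k+1.
This completes the induction.

c_r = 5(-3)^(r - 1) + 4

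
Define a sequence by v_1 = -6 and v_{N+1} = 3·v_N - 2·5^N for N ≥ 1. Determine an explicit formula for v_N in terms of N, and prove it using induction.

Computing the first terms: v_1 = -6, v_2 = -28, v_3 = -134. This suggests v_N = -3^(N - 1) - 5^N.
Base step (N = 1): the formula gives -6 = -6 = v_1.
For the inductive step, assume it holds for an arbitrary j ≥ 1, so v_j = -3^(j - 1) - 5^j.
Then v_{j+1} = 3·v_j - 2·5^j = 3·(-3^(j - 1) - 5^j) - 2·5^j = -3^j - 5^(j + 1) = -3^((j+1) - 1) - 5^(j+1),
which is the claimed formula at N = j+1.
By induction, the statement is established for all N ≥ 1.

v_N = -3^(N - 1) - 5^N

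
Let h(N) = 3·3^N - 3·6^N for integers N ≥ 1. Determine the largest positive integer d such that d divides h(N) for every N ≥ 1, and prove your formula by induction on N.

d = 9

Computing the first values: h(1) = -9 and h(2) = -81; gcd(-9, -81) = 9, so d ≤ 9.
We prove 9 | 3·3^N - 3·6^N for all N ≥ 1 by induction on N.
For the base case N = 1: h(1) = -9 = 9·(-1), so 9 | h(1).
Inductive step: suppose the statement holds for some r ≥ 1, i.e. 9 | h(r). Then
h(r+1) − 6·h(r) = (3·3^(r+1) - 3·6^(r+1)) − 6·(3·3^r - 3·6^r) = (3)·3^r·(3 − 6) = (-9)·3^r. Since 9 | h(r) by the inductive hypothesis, 9 | 6·h(r); and 9 | -9 since -9 = 9·-1. Therefore 9 | h(r+1).
By induction, the statement is established for all N ≥ 1.
Therefore the largest such d is 9.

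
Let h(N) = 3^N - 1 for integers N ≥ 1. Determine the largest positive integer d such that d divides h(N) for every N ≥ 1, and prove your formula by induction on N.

Computing the first values: h(1) = 2 and h(2) = 8; gcd(2, 8) = 2, so d ≤ 2.
We prove 2 | 3^N - 1 for all N ≥ 1 by induction on N.
Base step (N = 1): h(1) = 2 = 2·(1), so 2 | h(1).
Inductive step: suppose the statement holds for some k ≥ 1, i.e. 2 | h(k). Then
3^{k+1} − 1^{k+1} = 3·3^k − 1·1^k = 3·(3^k − 1^k) + (2)·1^k. The first term is divisible by 2 by the inductive hypothesis, and the second term (2)·1^k is divisible by 2 since 2 | 2. Hence 2 | h(k+1).
Hence, by induction on N, the claim holds for every N ≥ 1.
Therefore the largest such d is 2.

d = 2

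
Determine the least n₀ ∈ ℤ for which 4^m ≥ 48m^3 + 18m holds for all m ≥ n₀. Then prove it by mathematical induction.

n₀ = 8

At m = 7: 16384 < 16590, so the inequality fails and n₀ ≥ 8. We prove 4^m ≥ 48m^3 + 18m for all m ≥ 8.
For the base case m = 8: 4^m = 65536 and 48m^3 + 18m = 24720, so 65536 ≥ 24720.
Inductive step: suppose the statement holds for some r ≥ 8, so 4^r ≥ 48r^3 + 18r.
Then 4^(r + 1) = 4·(4^r) ≥ 4·(48r^3 + 18r).
Also, for r ≥ 8 we have 4·(48r^3 + 18r) ≥ 48(r+1)^3 + 18(r+1), since 4·(48r^3 + 18r) − (48(r+1)^3 + 18(r+1)) = 144r^3 - 144r^2 - 90r - 66, which is nonnegative for all r ≥ 8.
Combining, 4^(r + 1) ≥ 48(r+1)^3 + 18(r+1).
By the principle of mathematical induction, the result holds for all m ≥ 8.
Hence the smallest such n₀ is 8.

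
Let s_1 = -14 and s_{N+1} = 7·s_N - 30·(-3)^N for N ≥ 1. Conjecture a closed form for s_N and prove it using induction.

s_N = -(-3)^(N + 1) - 5·7^(N - 1)

Computing the first terms: s_1 = -14, s_2 = -8, s_3 = -326. This suggests s_N = -(-3)^(N + 1) - 5·7^(N - 1).
Base case (N = 1): the formula gives -14 = -14 = s_1.
Inductive step: assume the claim holds for N = r, so s_r = -(-3)^(r + 1) - 5·7^(r - 1).
Then s_{r+1} = 7·s_r - 30·(-3)^r = 7·(-(-3)^(r + 1) - 5·7^(r - 1)) - 30·(-3)^r = -(-3)^(r + 2) - 5·7^r = -(-3)^((r+1) + 1) - 5·7^((r+1) - 1),
which is the claimed formula at N = r+1.
By induction, the statement is established for all N ≥ 1.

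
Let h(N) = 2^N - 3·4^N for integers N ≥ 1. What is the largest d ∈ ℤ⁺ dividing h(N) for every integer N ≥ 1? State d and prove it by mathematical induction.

Computing the first values: h(1) = -10 and h(2) = -44; gcd(-10, -44) = 2, so d ≤ 2.
We prove 2 | 2^N - 3·4^N for all N ≥ 1 by induction on N.
When N = 1: h(1) = -10 = 2·(-5), so 2 | h(1).
Inductive step: suppose the statement holds for some i ≥ 1, i.e. 2 | h(i). Then
h(i+1) − 4·h(i) = (2^(i+1) - 3·4^(i+1)) − 4·(2^i - 3·4^i) = (1)·2^i·(2 − 4) = (-2)·2^i. Since 2 | h(i) by the inductive hypothesis, 2 | 4·h(i); and 2 | -2 since -2 = 2·-1. Therefore 2 | h(i+1).
By induction, the statement is established for all N ≥ 1.
Therefore the largest such d is 2.

d = 2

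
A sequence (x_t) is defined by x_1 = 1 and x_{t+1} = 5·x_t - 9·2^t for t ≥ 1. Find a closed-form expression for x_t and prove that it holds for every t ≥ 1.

x_t = 3·2^t - 5^t

Computing the first terms: x_1 = 1, x_2 = -13, x_3 = -101. This suggests x_t = 3·2^t - 5^t.
Base case (t = 1): the formula gives 1 = 1 = x_1.
Suppose the result is true for t = k, so x_k = 3·2^k - 5^k.
Then x_{k+1} = 5·x_k - 9·2^k = 5·(3·2^k - 5^k) - 9·2^k = 3·2^(k + 1) - 5^(k + 1),
which is the claimed formula at t = k+1.
This completes the induction.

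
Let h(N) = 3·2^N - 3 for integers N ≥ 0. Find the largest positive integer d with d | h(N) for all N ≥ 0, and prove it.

d = 3

Computing the first values: h(0) = 0 and h(1) = 3; gcd(0, 3) = 3, so d ≤ 3.
We prove 3 | 3·2^N - 3 for all N ≥ 0 by induction on N.
For the base case N = 0: h(0) = 0 = 3·(0), so 3 | h(0).
Inductive step: suppose the statement holds for some j ≥ 0, i.e. 3 | h(j). Then
h(j+1) = 3·2^(j+1) - 3 = 2·(3·2^j - 3) + 3 = 2·h(j) + 3. The first term is divisible by 3 by the inductive hypothesis, and 3 is divisible by 3. Hence 3 | h(j+1).
This completes the induction.
Therefore the largest such d is 3.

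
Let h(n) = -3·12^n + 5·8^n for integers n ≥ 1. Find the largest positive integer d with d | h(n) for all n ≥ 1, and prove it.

Computing the first values: h(1) = 4 and h(2) = -112; gcd(4, -112) = 4, so d ≤ 4.
We prove 4 | -3·12^n + 5·8^n for all n ≥ 1 by induction on n.
For the base case n = 1: h(1) = 4 = 4·(1), so 4 | h(1).
For the inductive step, assume it holds for an arbitrary r ≥ 1, i.e. 4 | h(r). Then
h(r+1) − 12·h(r) = (-3·12^(r+1) + 5·8^(r+1)) − 12·(-3·12^r + 5·8^r) = (5)·8^r·(8 − 12) = (-20)·8^r. Since 4 | h(r) by the inductive hypothesis, 4 | 12·h(r); and 4 | -20 since -20 = 4·-5. Therefore 4 | h(r+1).
By the principle of mathematical induction, the result holds for all n ≥ 1.
Therefore the largest such d is 4.

d = 4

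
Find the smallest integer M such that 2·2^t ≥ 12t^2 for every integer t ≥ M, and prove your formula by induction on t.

M = 9

At t = 8: 512 < 768, so the inequality fails and M ≥ 9. We prove 2·2^t ≥ 12t^2 for all t ≥ 9.
Base case (t = 9): 2·2^t = 1024 and 12t^2 = 972, so 1024 ≥ 972.
Inductive step: assume the claim holds for t = r, so 2·2^r ≥ 12r^2.
Then 2·2^(r + 1) = 2·(2·2^r) ≥ 2·(12r^2).
Also, for r ≥ 9 we have 2·(12r^2) ≥ 12(r+1)^2, since 2 ≥ (1 + 1/r)^2 for all r ≥ 9.
Combining, 2·2^(r + 1) ≥ 12(r+1)^2.
This completes the induction.
Hence the smallest such M is 9.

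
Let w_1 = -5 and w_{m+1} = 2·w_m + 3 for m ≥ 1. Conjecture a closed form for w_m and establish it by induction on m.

Computing the first terms: w_1 = -5, w_2 = -7, w_3 = -11. This suggests w_m = -2^m - 3.
For the base case m = 1: the formula gives -5 = -5 = w_1.
For the inductive step, assume it holds for an arbitrary p ≥ 1, so w_p = -2^p - 3.
Then w_{p+1} = 2·w_p + 3 = 2·(-2^p - 3) + 3 = -2^(p + 1) - 3,
which is the claimed formula at m = p+1.
By induction, the statement is established for all m ≥ 1.

w_m = -2^m - 3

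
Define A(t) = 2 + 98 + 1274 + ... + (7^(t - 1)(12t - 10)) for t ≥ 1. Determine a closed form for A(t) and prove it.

We claim A(t) = 2·7^t(t - 1) + 2 for all t ≥ 1.
For the base case t = 1: A(1) = 2, and the closed form gives 2. They agree.
For the inductive step, assume it holds for an arbitrary r ≥ 1, so A(r) = 2·7^r(r - 1) + 2.
Then A(r+1) = A(r) + (7^r(12r + 2)) = (2·7^r(r - 1) + 2) + (7^r(12r + 2)).
Simplifying, A(r+1) = 14·7^r·r + 2 = 2·7^(r+1)((r+1) - 1) + 2,
which is the closed form with t = r+1.
This completes the induction.

A(t) = 2·7^t(t - 1) + 2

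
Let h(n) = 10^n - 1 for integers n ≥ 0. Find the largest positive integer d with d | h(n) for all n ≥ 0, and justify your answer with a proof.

Computing the first values: h(0) = 0 and h(1) = 9; gcd(0, 9) = 9, so d ≤ 9.
We prove 9 | 10^n - 1 for all n ≥ 0 by induction on n.
Base case (n = 0): h(0) = 0 = 9·(0), so 9 | h(0).
Inductive step: suppose the statement holds for some p ≥ 0, i.e. 9 | h(p). Then
h(p+1) = 10^(p+1) - 1 = 10·(10^p - 1) + 9 = 10·h(p) + 9. The first term is divisible by 9 by the inductive hypothesis, and 9 is divisible by 9. Hence 9 | h(p+1).
This completes the induction.
Therefore the largest such d is 9.

d = 9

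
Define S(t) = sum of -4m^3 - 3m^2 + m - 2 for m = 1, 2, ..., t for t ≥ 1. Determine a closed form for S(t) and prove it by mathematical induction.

We claim S(t) = -t(t^3 + 3t^2 + 2t + 2) for all t ≥ 1.
Base step (t = 1): S(1) = -8, and the closed form gives -8. They agree.
Inductive step: suppose the statement holds for some m ≥ 1, so S(m) = m(-m^3 - 3m^2 - 2m - 2).
Then S(m+1) = S(m) + (m - 4(m + 1)^3 - 3(m + 1)^2 - 1) = (m(-m^3 - 3m^2 - 2m - 2)) + (m - 4(m + 1)^3 - 3(m + 1)^2 - 1).
Simplifying, S(m+1) = -(m + 1)(m^3 + 6m^2 + 11m + 8) = -(m+1)((m+1)^3 + 3(m+1)^2 + 2(m+1) + 2),
which is the closed form with t = m+1.
Hence, by induction on t, the claim holds for every t ≥ 1.

S(t) = -t(t^3 + 3t^2 + 2t + 2)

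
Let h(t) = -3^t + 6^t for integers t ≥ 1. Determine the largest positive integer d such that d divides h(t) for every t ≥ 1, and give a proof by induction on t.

Computing the first values: h(1) = 3 and h(2) = 27; gcd(3, 27) = 3, so d ≤ 3.
We prove 3 | -3^t + 6^t for all t ≥ 1 by induction on t.
Base step (t = 1): h(1) = 3 = 3·(1), so 3 | h(1).
Inductive step: assume the claim holds for t = p, i.e. 3 | h(p). Then
6^{p+1} − 3^{p+1} = 6·6^p − 3·3^p = 6·(6^p − 3^p) + (3)·3^p. The first term is divisible by 3 by the inductive hypothesis, and the second term (3)·3^p is divisible by 3 since 3 | 3. Hence 3 | h(p+1).
By the principle of mathematical induction, the result holds for all t ≥ 1.
Therefore the largest such d is 3.

d = 3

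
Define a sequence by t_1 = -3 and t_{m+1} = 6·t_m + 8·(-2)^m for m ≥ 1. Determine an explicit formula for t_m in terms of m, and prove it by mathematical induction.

Computing the first terms: t_1 = -3, t_2 = -34, t_3 = -172. This suggests t_m = -(-2)^m - 5·6^(m - 1).
When m = 1: the formula gives -3 = -3 = t_1.
Inductive step: assume the claim holds for m = k, so t_k = -(-2)^k - 5·6^(k - 1).
Then t_{k+1} = 6·t_k + 8·(-2)^k = 6·(-(-2)^k - 5·6^(k - 1)) + 8·(-2)^k = -(-2)^(k + 1) - 5·6^k = -(-2)^(k+1) - 5·6^((k+1) - 1),
which is the claimed formula at m = k+1.
This completes the induction.

t_m = -(-2)^m - 5·6^(m - 1)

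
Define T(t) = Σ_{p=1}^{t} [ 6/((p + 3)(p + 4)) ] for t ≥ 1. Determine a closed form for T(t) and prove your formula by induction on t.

We claim T(t) = 3t/(2(t + 4)) for all t ≥ 1.
For the base case t = 1: T(1) = 3/10, and the closed form gives 3/10. They agree.
Inductive step: assume the claim holds for t = p, so T(p) = 3p/(2(p + 4)).
Then T(p+1) = T(p) + (6/((p + 4)(p + 5))) = (3p/(2(p + 4))) + (6/((p + 4)(p + 5))).
Simplifying, T(p+1) = 3(p + 1)/(2(p + 5)) = 3(p+1)/(2((p+1) + 4)),
which is the closed form with t = p+1.
By induction, the statement is established for all t ≥ 1.

T(t) = 3t/(2(t + 4))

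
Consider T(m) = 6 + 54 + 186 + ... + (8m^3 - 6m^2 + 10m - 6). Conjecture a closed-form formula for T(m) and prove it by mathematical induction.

T(m) = 2m(m^3 + m^2 + 2m - 1)

We claim T(m) = 2m(m^3 + m^2 + 2m - 1) for all m ≥ 1.
Base step (m = 1): T(1) = 6, and the closed form gives 6. They agree.
Suppose the result is true for m = i, so T(i) = 2i(i^3 + i^2 + 2i - 1).
Then T(i+1) = T(i) + (8i^3 + 18i^2 + 22i + 6) = (2i(i^3 + i^2 + 2i - 1)) + (8i^3 + 18i^2 + 22i + 6).
Simplifying, T(i+1) = 2(i + 1)(i^3 + 4i^2 + 7i + 3) = 2(i+1)((i+1)^3 + (i+1)^2 + 2(i+1) - 1),
which is the closed form with m = i+1.
By induction, the statement is established for all m ≥ 1.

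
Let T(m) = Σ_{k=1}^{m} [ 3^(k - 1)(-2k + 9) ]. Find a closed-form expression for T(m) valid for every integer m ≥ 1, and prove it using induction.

We claim T(m) = 3^m(-m + 5) - 5 for all m ≥ 1.
Base step (m = 1): T(1) = 7, and the closed form gives 7. They agree.
Inductive step: suppose the statement holds for some k ≥ 1, so T(k) = 3^k(-k + 5) - 5.
Then T(k+1) = T(k) + (3^k(-2k + 7)) = (3^k(-k + 5) - 5) + (3^k(-2k + 7)).
Simplifying, T(k+1) = -3·3^k·k + 12·3^k - 5 = 3^(k+1)(-(k+1) + 5) - 5,
which is the closed form with m = k+1.
By the principle of mathematical induction, the result holds for all m ≥ 1.

T(m) = 3^m(-m + 5) - 5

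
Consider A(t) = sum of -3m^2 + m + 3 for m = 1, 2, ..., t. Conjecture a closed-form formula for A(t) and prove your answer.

A(t) = -t(t^2 + t - 3)

We claim A(t) = -t(t^2 + t - 3) for all t ≥ 1.
Base step (t = 1): A(1) = 1, and the closed form gives 1. They agree.
For the inductive step, assume it holds for an arbitrary m ≥ 1, so A(m) = m(-m^2 - m + 3).
Then A(m+1) = A(m) + (m - 3(m + 1)^2 + 4) = (m(-m^2 - m + 3)) + (m - 3(m + 1)^2 + 4).
Simplifying, A(m+1) = -(m + 1)(m^2 + 3m - 1) = -(m+1)((m+1)^2 + (m+1) - 3),
which is the closed form with t = m+1.
Hence, by induction on t, the claim holds for every t ≥ 1.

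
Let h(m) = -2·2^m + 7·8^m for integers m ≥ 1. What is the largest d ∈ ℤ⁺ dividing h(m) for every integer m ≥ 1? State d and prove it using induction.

d = 4

Computing the first values: h(1) = 52 and h(2) = 440; gcd(52, 440) = 4, so d ≤ 4.
We prove 4 | -2·2^m + 7·8^m for all m ≥ 1 by induction on m.
When m = 1: h(1) = 52 = 4·(13), so 4 | h(1).
Inductive step: suppose the statement holds for some r ≥ 1, i.e. 4 | h(r). Then
h(r+1) − 8·h(r) = (-2·2^(r+1) + 7·8^(r+1)) − 8·(-2·2^r + 7·8^r) = (-2)·2^r·(2 − 8) = (12)·2^r. Since 4 | h(r) by the inductive hypothesis, 4 | 8·h(r); and 4 | 12 since 12 = 4·3. Therefore 4 | h(r+1).
By the principle of mathematical induction, the result holds for all m ≥ 1.
Therefore the largest such d is 4.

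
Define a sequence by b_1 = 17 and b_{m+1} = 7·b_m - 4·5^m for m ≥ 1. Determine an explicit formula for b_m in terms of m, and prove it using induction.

Computing the first terms: b_1 = 17, b_2 = 99, b_3 = 593. This suggests b_m = 2·5^m + 7^m.
Base case (m = 1): the formula gives 17 = 17 = b_1.
Inductive step: suppose the statement holds for some j ≥ 1, so b_j = 2·5^j + 7^j.
Then b_{j+1} = 7·b_j - 4·5^j = 7·(2·5^j + 7^j) - 4·5^j = 2·5^(j + 1) + 7^(j + 1),
which is the claimed formula at m = j+1.
Hence, by induction on m, the claim holds for every m ≥ 1.

b_m = 2·5^m + 7^m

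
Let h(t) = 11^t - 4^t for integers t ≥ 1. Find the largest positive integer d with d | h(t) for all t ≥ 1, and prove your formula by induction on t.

d = 7

Computing the first values: h(1) = 7 and h(2) = 105; gcd(7, 105) = 7, so d ≤ 7.
We prove 7 | 11^t - 4^t for all t ≥ 1 by induction on t.
When t = 1: h(1) = 7 = 7·(1), so 7 | h(1).
For the inductive step, assume it holds for an arbitrary m ≥ 1, i.e. 7 | h(m). Then
11^{m+1} − 4^{m+1} = 11·11^m − 4·4^m = 11·(11^m − 4^m) + (7)·4^m. The first term is divisible by 7 by the inductive hypothesis, and the second term (7)·4^m is divisible by 7 since 7 | 7. Hence 7 | h(m+1).
Hence, by induction on t, the claim holds for every t ≥ 1.
Therefore the largest such d is 7.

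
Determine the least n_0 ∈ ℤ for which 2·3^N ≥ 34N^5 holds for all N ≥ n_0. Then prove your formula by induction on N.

n_0 = 15

At N = 14: 9565938 < 18286016, so the inequality fails and n_0 ≥ 15. We prove 2·3^N ≥ 34N^5 for all N ≥ 15.
For the base case N = 15: 2·3^N = 28697814 and 34N^5 = 25818750, so 28697814 ≥ 25818750.
Inductive step: assume the claim holds for N = i, so 2·3^i ≥ 34i^5.
Then 2·3^(i + 1) = 3·(2·3^i) ≥ 3·(34i^5).
Also, for i ≥ 15 we have 3·(34i^5) ≥ 34(i+1)^5, since 3 ≥ (1 + 1/i)^5 for all i ≥ 15.
Combining, 2·3^(i + 1) ≥ 34(i+1)^5.
By the principle of mathematical induction, the result holds for all N ≥ 15.
Hence the smallest such n_0 is 15.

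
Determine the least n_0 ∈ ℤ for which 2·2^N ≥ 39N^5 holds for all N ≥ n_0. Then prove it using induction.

n_0 = 29

At N = 28: 536870912 < 671204352, so the inequality fails and n_0 ≥ 29. We prove 2·2^N ≥ 39N^5 for all N ≥ 29.
Base case (N = 29): 2·2^N = 1073741824 and 39N^5 = 799934811, so 1073741824 ≥ 799934811.
For the inductive step, assume it holds for an arbitrary p ≥ 29, so 2·2^p ≥ 39p^5.
Then 2·2^(p + 1) = 2·(2·2^p) ≥ 2·(39p^5).
Also, for p ≥ 29 we have 2·(39p^5) ≥ 39(p+1)^5, since 2 ≥ (1 + 1/p)^5 for all p ≥ 29.
Combining, 2·2^(p + 1) ≥ 39(p+1)^5.
By induction, the statement is established for all N ≥ 29.
Hence the smallest such n_0 is 29.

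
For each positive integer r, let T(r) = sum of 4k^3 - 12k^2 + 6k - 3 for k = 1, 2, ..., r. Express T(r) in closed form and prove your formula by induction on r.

T(r) = r(r^3 - 2r^2 - 2r - 2)

We claim T(r) = r(r^3 - 2r^2 - 2r - 2) for all r ≥ 1.
Base case (r = 1): T(1) = -5, and the closed form gives -5. They agree.
For the inductive step, assume it holds for an arbitrary k ≥ 1, so T(k) = k(k^3 - 2k^2 - 2k - 2).
Then T(k+1) = T(k) + (4k^3 - 6k - 5) = (k(k^3 - 2k^2 - 2k - 2)) + (4k^3 - 6k - 5).
Simplifying, T(k+1) = (k + 1)(k^3 + k^2 - 3k - 5) = (k+1)((k+1)^3 - 2(k+1)^2 - 2(k+1) - 2),
which is the closed form with r = k+1.
This completes the induction.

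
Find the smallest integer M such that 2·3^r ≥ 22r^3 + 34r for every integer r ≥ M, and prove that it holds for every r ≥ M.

M = 8

At r = 7: 4374 < 7784, so the inequality fails and M ≥ 8. We prove 2·3^r ≥ 22r^3 + 34r for all r ≥ 8.
For the base case r = 8: 2·3^r = 13122 and 22r^3 + 34r = 11536, so 13122 ≥ 11536.
For the inductive step, assume it holds for an arbitrary i ≥ 8, so 2·3^i ≥ 22i^3 + 34i.
Then 2·3^(i + 1) = 3·(2·3^i) ≥ 3·(22i^3 + 34i).
Also, for i ≥ 8 we have 3·(22i^3 + 34i) ≥ 22(i+1)^3 + 34(i+1), since 3·(22i^3 + 34i) − (22(i+1)^3 + 34(i+1)) = 44i^3 - 66i^2 + 2i - 56, which is nonnegative for all i ≥ 8.
Combining, 2·3^(i + 1) ≥ 22(i+1)^3 + 34(i+1).
Hence, by induction on r, the claim holds for every r ≥ 8.
Hence the smallest such M is 8.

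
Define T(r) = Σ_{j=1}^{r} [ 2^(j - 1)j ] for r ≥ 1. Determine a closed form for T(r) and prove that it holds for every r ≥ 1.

T(r) = 2^r(r - 1) + 1

We claim T(r) = 2^r(r - 1) + 1 for all r ≥ 1.
When r = 1: T(1) = 1, and the closed form gives 1. They agree.
Inductive step: assume the claim holds for r = j, so T(j) = 2^j(j - 1) + 1.
Then T(j+1) = T(j) + (2^j(j + 1)) = (2^j(j - 1) + 1) + (2^j(j + 1)).
Simplifying, T(j+1) = 2^(j + 1)j + 1 = 2^(j+1)((j+1) - 1) + 1,
which is the closed form with r = j+1.
This completes the induction.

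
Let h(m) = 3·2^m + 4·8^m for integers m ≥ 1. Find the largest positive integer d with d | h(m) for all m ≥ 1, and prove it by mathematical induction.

d = 2

Computing the first values: h(1) = 38 and h(2) = 268; gcd(38, 268) = 2, so d ≤ 2.
We prove 2 | 3·2^m + 4·8^m for all m ≥ 1 by induction on m.
Base step (m = 1): h(1) = 38 = 2·(19), so 2 | h(1).
Inductive step: suppose the statement holds for some j ≥ 1, i.e. 2 | h(j). Then
h(j+1) − 8·h(j) = (3·2^(j+1) + 4·8^(j+1)) − 8·(3·2^j + 4·8^j) = (3)·2^j·(2 − 8) = (-18)·2^j. Since 2 | h(j) by the inductive hypothesis, 2 | 8·h(j); and 2 | -18 since -18 = 2·-9. Therefore 2 | h(j+1).
By induction, the statement is established for all m ≥ 1.
Therefore the largest such d is 2.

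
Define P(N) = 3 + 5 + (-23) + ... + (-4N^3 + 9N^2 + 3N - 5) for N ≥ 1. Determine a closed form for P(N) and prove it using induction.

We claim P(N) = -N(N + 2)(N^2 - 3N + 1) for all N ≥ 1.
When N = 1: P(1) = 3, and the closed form gives 3. They agree.
Suppose the result is true for N = m, so P(m) = m(-m^3 + m^2 + 5m - 2).
Then P(m+1) = P(m) + (-4m^3 - 3m^2 + 9m + 3) = (m(-m^3 + m^2 + 5m - 2)) + (-4m^3 - 3m^2 + 9m + 3).
Simplifying, P(m+1) = -(m + 1)(m + 3)(m^2 - m - 1) = -(m+1)((m+1) + 2)((m+1)^2 - 3(m+1) + 1),
which is the closed form with N = m+1.
By induction, the statement is established for all N ≥ 1.

P(N) = -N(N + 2)(N^2 - 3N + 1)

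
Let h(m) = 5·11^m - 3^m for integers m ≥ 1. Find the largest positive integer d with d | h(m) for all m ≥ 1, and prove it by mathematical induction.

d = 4

Computing the first values: h(1) = 52 and h(2) = 596; gcd(52, 596) = 4, so d ≤ 4.
We prove 4 | 5·11^m - 3^m for all m ≥ 1 by induction on m.
When m = 1: h(1) = 52 = 4·(13), so 4 | h(1).
Inductive step: assume the claim holds for m = k, i.e. 4 | h(k). Then
h(k+1) − 11·h(k) = (5·11^(k+1) - 3^(k+1)) − 11·(5·11^k - 3^k) = (-1)·3^k·(3 − 11) = (8)·3^k. Since 4 | h(k) by the inductive hypothesis, 4 | 11·h(k); and 4 | 8 since 8 = 4·2. Therefore 4 | h(k+1).
By induction, the statement is established for all m ≥ 1.
Therefore the largest such d is 4.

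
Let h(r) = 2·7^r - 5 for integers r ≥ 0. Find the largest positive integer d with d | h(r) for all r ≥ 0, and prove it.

d = 3

Computing the first values: h(0) = -3 and h(1) = 9; gcd(-3, 9) = 3, so d ≤ 3.
We prove 3 | 2·7^r - 5 for all r ≥ 0 by induction on r.
Base case (r = 0): h(0) = -3 = 3·(-1), so 3 | h(0).
Inductive step: assume the claim holds for r = j, i.e. 3 | h(j). Then
h(j+1) = 2·7^(j+1) - 5 = 7·(2·7^j - 5) + 30 = 7·h(j) + 30. The first term is divisible by 3 by the inductive hypothesis, and 30 is divisible by 3. Hence 3 | h(j+1).
This completes the induction.
Therefore the largest such d is 3.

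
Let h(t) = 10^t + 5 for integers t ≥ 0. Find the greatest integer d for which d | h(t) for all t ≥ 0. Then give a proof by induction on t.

Computing the first values: h(0) = 6 and h(1) = 15; gcd(6, 15) = 3, so d ≤ 3.
We prove 3 | 10^t + 5 for all t ≥ 0 by induction on t.
Base step (t = 0): h(0) = 6 = 3·(2), so 3 | h(0).
Inductive step: suppose the statement holds for some k ≥ 0, i.e. 3 | h(k). Then
h(k+1) = 10^(k+1) + 5 = 10·(10^k + 5) - 45 = 10·h(k) - 45. The first term is divisible by 3 by the inductive hypothesis, and -45 is divisible by 3. Hence 3 | h(k+1).
By the principle of mathematical induction, the result holds for all t ≥ 0.
Therefore the largest such d is 3.

d = 3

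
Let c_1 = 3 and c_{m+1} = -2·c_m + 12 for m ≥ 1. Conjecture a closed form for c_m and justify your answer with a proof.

c_m = -(-2)^(m - 1) + 4

Computing the first terms: c_1 = 3, c_2 = 6, c_3 = 0. This suggests c_m = -(-2)^(m - 1) + 4.
Base case (m = 1): the formula gives 3 = 3 = c_1.
Suppose the result is true for m = k, so c_k = -(-2)^(k - 1) + 4.
Then c_{k+1} = -2·c_k + 12 = -2·(-(-2)^(k - 1) + 4) + 12 = -(-2)^k + 4 = -(-2)^((k+1) - 1) + 4,
which is the claimed formula at m = k+1.
Hence, by induction on m, the claim holds for every m ≥ 1.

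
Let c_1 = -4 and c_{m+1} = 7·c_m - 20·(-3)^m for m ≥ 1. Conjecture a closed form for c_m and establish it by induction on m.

Computing the first terms: c_1 = -4, c_2 = 32, c_3 = 44. This suggests c_m = 2(-3)^m + 2·7^(m - 1).
When m = 1: the formula gives -4 = -4 = c_1.
Suppose the result is true for m = i, so c_i = 2(-3)^i + 2·7^(i - 1).
Then c_{i+1} = 7·c_i - 20·(-3)^i = 7·(2(-3)^i + 2·7^(i - 1)) - 20·(-3)^i = 2(-3)^(i + 1) + 2·7^i = 2(-3)^(i+1) + 2·7^((i+1) - 1),
which is the claimed formula at m = i+1.
By induction, the statement is established for all m ≥ 1.

c_m = 2(-3)^m + 2·7^(m - 1)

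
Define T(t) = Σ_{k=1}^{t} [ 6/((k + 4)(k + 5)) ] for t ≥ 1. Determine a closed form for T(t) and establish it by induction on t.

T(t) = 6t/(5(t + 5))

We claim T(t) = 6t/(5(t + 5)) for all t ≥ 1.
When t = 1: T(1) = 1/5, and the closed form gives 1/5. They agree.
Inductive step: suppose the statement holds for some k ≥ 1, so T(k) = 6k/(5(k + 5)).
Then T(k+1) = T(k) + (6/((k + 5)(k + 6))) = (6k/(5(k + 5))) + (6/((k + 5)(k + 6))).
Simplifying, T(k+1) = 6(k + 1)/(5(k + 6)) = 6(k+1)/(5((k+1) + 5)),
which is the closed form with t = k+1.
Hence, by induction on t, the claim holds for every t ≥ 1.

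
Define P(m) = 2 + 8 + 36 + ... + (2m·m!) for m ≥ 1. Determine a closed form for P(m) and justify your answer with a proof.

We claim P(m) = 2(m + 1)! - 2 for all m ≥ 1.
Base case (m = 1): P(1) = 2, and the closed form gives 2. They agree.
Inductive step: suppose the statement holds for some r ≥ 1, so P(r) = 2(r + 1)! - 2.
Then P(r+1) = P(r) + (2(r + 1)(r + 1)!) = (2(r + 1)! - 2) + (2(r + 1)(r + 1)!).
Simplifying, P(r+1) = 2((r+1) + 1)! - 2,
which is the closed form with m = r+1.
Hence, by induction on m, the claim holds for every m ≥ 1.

P(m) = 2(m + 1)! - 2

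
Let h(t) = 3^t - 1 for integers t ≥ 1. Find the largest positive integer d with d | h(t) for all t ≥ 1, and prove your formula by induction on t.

Computing the first values: h(1) = 2 and h(2) = 8; gcd(2, 8) = 2, so d ≤ 2.
We prove 2 | 3^t - 1 for all t ≥ 1 by induction on t.
When t = 1: h(1) = 2 = 2·(1), so 2 | h(1).
For the inductive step, assume it holds for an arbitrary p ≥ 1, i.e. 2 | h(p). Then
3^{p+1} − 1^{p+1} = 3·3^p − 1·1^p = 3·(3^p − 1^p) + (2)·1^p. The first term is divisible by 2 by the inductive hypothesis, and the second term (2)·1^p is divisible by 2 since 2 | 2. Hence 2 | h(p+1).
By the principle of mathematical induction, the result holds for all t ≥ 1.
Therefore the largest such d is 2.

d = 2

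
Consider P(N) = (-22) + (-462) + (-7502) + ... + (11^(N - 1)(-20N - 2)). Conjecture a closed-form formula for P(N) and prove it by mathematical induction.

We claim P(N) = -2·11^N·N for all N ≥ 1.
When N = 1: P(1) = -22, and the closed form gives -22. They agree.
Suppose the result is true for N = p, so P(p) = -2·11^p·p.
Then P(p+1) = P(p) + (11^p(-20p - 22)) = (-2·11^p·p) + (11^p(-20p - 22)).
Simplifying, P(p+1) = 22·11^p(-p - 1) = -2·11^(p+1)·(p+1),
which is the closed form with N = p+1.
This completes the induction.

P(N) = -2·11^N·N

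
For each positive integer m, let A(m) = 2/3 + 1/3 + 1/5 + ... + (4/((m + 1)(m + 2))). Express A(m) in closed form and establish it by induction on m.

We claim A(m) = 2m/(m + 2) for all m ≥ 1.
When m = 1: A(1) = 2/3, and the closed form gives 2/3. They agree.
Suppose the result is true for m = r, so A(r) = 2r/(r + 2).
Then A(r+1) = A(r) + (4/((r + 2)(r + 3))) = (2r/(r + 2)) + (4/((r + 2)(r + 3))).
Simplifying, A(r+1) = 2(r + 1)/(r + 3) = 2(r+1)/((r+1) + 2),
which is the closed form with m = r+1.
By induction, the statement is established for all m ≥ 1.

A(m) = 2m/(m + 2)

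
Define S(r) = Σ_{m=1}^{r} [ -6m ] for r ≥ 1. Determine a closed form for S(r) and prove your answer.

S(r) = -3r(r + 1)

We claim S(r) = -3r(r + 1) for all r ≥ 1.
For the base case r = 1: S(1) = -6, and the closed form gives -6. They agree.
For the inductive step, assume it holds for an arbitrary m ≥ 1, so S(m) = 3m(-m - 1).
Then S(m+1) = S(m) + (-6m - 6) = (3m(-m - 1)) + (-6m - 6).
Simplifying, S(m+1) = -3(m + 1)(m + 2) = -3(m+1)((m+1) + 1),
which is the closed form with r = m+1.
By induction, the statement is established for all r ≥ 1.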